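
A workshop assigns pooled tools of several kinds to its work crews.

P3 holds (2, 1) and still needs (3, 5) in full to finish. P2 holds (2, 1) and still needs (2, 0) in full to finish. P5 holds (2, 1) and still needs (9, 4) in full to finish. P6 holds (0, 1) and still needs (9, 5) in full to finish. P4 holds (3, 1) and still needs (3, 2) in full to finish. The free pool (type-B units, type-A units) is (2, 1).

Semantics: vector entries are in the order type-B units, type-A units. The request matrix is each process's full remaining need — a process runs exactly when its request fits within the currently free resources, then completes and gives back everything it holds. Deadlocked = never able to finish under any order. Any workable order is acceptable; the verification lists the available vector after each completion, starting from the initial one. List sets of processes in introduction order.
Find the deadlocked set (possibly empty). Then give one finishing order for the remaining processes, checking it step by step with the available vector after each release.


Deadlocked set: P3, P5 and P6.
Key observation: P2, P4 can finish, but then (7, 3) is all there is, and the blocked group's type-A units demands exceed it.
A valid finishing order for the others: P2, P4. Walking it through:
  pool = (2, 1)
  P2 needs (2, 0) <= (2, 1) -> finishes; pool += (2, 1) = (4, 2)
  P4 needs (3, 2) <= (4, 2) -> finishes; pool += (3, 1) = (7, 3)
The stuck group stays short no matter what:
  P3 cannot run: need (3, 5) vs free (7, 3) (insufficient type-A units)
  P5 cannot run: need (9, 4) vs free (7, 3) (insufficient type-B units and type-A units)
  P6 cannot run: need (9, 5) vs free (7, 3) (insufficient type-B units and type-A units)


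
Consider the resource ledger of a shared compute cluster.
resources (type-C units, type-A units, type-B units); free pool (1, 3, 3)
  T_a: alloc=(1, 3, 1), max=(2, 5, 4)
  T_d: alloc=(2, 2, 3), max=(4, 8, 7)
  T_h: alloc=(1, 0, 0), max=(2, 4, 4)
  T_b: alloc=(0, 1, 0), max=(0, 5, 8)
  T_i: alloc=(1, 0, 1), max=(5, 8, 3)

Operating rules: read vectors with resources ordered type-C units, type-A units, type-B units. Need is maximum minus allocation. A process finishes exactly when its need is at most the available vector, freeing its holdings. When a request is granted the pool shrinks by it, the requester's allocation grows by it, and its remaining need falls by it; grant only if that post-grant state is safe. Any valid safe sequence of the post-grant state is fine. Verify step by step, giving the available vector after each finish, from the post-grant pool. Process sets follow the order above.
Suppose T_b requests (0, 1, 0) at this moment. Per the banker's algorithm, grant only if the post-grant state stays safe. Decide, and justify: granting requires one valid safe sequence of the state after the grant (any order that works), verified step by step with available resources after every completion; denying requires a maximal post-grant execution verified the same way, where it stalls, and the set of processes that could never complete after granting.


DENY: after the grant no complete ordering would exist.
Key observation: after T_a, T_h the pool peaks at (3, 5, 4), and each blocked process is short somewhere: T_d on type-A units; T_b on type-B units; T_i on type-C units, type-A units.
After a pretend grant, a maximal execution: T_a, T_h — then nothing else fits. Verifying each step:
  pool = (1, 2, 3)
  T_a needs (1, 2, 3) <= (1, 2, 3) -> finishes; pool += (1, 3, 1) = (2, 5, 4)
  T_h needs (1, 4, 4) <= (2, 5, 4) -> finishes; pool += (1, 0, 0) = (3, 5, 4)
  T_d still needs (2, 6, 4) but only (3, 5, 4) is free — short on type-A units
  T_b still needs (0, 3, 8) but only (3, 5, 4) is free — short on type-B units
  T_i still needs (4, 8, 2) but only (3, 5, 4) is free — short on type-C units and type-A units
Post-grant, the permanently blocked set is T_d, T_b and T_i.


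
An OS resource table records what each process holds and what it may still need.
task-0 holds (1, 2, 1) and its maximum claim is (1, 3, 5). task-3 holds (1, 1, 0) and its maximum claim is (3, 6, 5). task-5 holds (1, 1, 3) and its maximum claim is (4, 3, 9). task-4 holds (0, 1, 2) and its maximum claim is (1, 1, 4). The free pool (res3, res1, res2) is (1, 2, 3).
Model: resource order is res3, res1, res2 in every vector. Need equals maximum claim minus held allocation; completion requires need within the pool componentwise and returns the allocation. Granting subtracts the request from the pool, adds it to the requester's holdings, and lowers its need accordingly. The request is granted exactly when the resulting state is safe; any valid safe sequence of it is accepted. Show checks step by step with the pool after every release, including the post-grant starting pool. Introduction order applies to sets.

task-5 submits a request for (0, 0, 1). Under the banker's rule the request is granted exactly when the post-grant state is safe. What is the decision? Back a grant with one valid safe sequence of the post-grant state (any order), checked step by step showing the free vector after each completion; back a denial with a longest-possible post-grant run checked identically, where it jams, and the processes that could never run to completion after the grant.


GRANT — the state after the grant stays safe, e.g. via task-4, task-0, task-3, task-5.
Key observation: granting shrinks the pool to (1, 2, 2), yet task-4 still fits and the chain goes through.
Verifying the post-grant state step by step:
  pool = (1, 2, 2)
  task-4: need (1, 0, 2) fits (1, 2, 2); releases (0, 1, 2), pool now (1, 3, 4)
  task-0: need (0, 1, 4) fits (1, 3, 4); releases (1, 2, 1), pool now (2, 5, 5)
  task-3: need (2, 5, 5) fits (2, 5, 5); releases (1, 1, 0), pool now (3, 6, 5)
  task-5: need (3, 2, 5) fits (3, 6, 5); releases (1, 1, 4), pool now (4, 7, 9)


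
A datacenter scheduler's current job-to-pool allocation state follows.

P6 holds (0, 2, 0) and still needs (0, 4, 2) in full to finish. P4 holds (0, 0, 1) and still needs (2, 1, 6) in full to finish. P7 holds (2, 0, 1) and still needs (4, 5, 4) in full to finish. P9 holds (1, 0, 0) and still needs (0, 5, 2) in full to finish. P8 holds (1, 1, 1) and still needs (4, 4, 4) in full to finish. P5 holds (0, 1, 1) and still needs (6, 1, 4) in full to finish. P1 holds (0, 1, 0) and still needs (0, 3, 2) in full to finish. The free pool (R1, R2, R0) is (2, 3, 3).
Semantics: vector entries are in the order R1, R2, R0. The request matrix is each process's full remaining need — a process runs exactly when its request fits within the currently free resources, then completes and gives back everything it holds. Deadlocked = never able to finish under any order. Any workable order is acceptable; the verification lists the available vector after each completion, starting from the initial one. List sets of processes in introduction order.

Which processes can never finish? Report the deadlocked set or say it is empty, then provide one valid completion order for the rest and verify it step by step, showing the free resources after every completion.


Deadlocked set: P4, P7, P8 and P5.
Key observation: even finishing P1, P6, P9 leaves just (3, 6, 3) free — too little R0 for any of the remaining processes.
One completion order for the rest: P1, P6, P9. Walking it through:
  pool = (2, 3, 3)
  P1 needs (0, 3, 2) <= (2, 3, 3) -> finishes; pool += (0, 1, 0) = (2, 4, 3)
  P6 needs (0, 4, 2) <= (2, 4, 3) -> finishes; pool += (0, 2, 0) = (2, 6, 3)
  P9 needs (0, 5, 2) <= (2, 6, 3) -> finishes; pool += (1, 0, 0) = (3, 6, 3)
The stuck group stays short no matter what:
  P4 still needs (2, 1, 6) but only (3, 6, 3) is free — short on R0
  P7 still needs (4, 5, 4) but only (3, 6, 3) is free — short on R1 and R0
  P8 still needs (4, 4, 4) but only (3, 6, 3) is free — short on R1 and R0
  P5 still needs (6, 1, 4) but only (3, 6, 3) is free — short on R1 and R0


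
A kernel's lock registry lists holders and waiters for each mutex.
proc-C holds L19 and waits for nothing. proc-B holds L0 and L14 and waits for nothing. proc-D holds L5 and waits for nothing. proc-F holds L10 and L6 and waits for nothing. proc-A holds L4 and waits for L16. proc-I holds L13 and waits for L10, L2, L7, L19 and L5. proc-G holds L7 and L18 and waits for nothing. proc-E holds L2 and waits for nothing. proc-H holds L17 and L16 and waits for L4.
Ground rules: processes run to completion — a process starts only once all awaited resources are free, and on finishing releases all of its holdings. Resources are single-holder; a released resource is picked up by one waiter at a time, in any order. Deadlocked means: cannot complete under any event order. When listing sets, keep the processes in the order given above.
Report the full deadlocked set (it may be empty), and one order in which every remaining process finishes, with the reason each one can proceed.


The deadlocked set is proc-A and proc-H.
Key observation: nobody on the ring proc-A -> proc-H -> proc-A can start until another member finishes, which never happens; no other process is dragged down with it.
The rest can finish in the order proc-G, proc-C, proc-B, proc-E, proc-F, proc-D, proc-I.
Verifying each step:
  proc-G waits on nothing -> runs at once and releases L7 and L18
  proc-C waits on nothing -> runs at once and releases L19
  proc-B waits on nothing -> runs at once and releases L0 and L14
  proc-E waits on nothing -> runs at once and releases L2
  proc-F waits on nothing -> runs at once and releases L10 and L6
  proc-D waits on nothing -> runs at once and releases L5
  run proc-I (all its waits — L10, L2, L7, L19 and L5 — are resolved); releases L13


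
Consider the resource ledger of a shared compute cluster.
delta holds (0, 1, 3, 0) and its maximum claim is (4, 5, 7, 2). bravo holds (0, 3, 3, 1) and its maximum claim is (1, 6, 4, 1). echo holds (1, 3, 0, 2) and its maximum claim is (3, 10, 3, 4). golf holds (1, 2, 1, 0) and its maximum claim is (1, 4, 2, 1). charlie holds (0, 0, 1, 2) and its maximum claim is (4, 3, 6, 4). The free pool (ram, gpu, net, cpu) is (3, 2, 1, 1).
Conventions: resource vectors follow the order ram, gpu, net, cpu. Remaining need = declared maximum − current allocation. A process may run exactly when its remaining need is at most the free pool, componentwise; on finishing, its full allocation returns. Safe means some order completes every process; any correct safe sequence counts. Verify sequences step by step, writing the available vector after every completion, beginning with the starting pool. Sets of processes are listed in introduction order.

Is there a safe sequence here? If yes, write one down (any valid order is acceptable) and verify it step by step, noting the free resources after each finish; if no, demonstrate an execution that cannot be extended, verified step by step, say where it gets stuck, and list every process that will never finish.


SAFE, for example via the order golf, bravo, delta, charlie, echo.
Key observation: the order's first zero-slack moment is golf ((0, 2, 1, 1) needed, (3, 2, 1, 1) free — a requested resource with nothing to spare).
Step-by-step check:
  pool = (3, 2, 1, 1)
  golf needs (0, 2, 1, 1) <= (3, 2, 1, 1) -> finishes; pool += (1, 2, 1, 0) = (4, 4, 2, 1)
  bravo needs (1, 3, 1, 0) <= (4, 4, 2, 1) -> finishes; pool += (0, 3, 3, 1) = (4, 7, 5, 2)
  delta needs (4, 4, 4, 2) <= (4, 7, 5, 2) -> finishes; pool += (0, 1, 3, 0) = (4, 8, 8, 2)
  charlie needs (4, 3, 5, 2) <= (4, 8, 8, 2) -> finishes; pool += (0, 0, 1, 2) = (4, 8, 9, 4)
  echo needs (2, 7, 3, 2) <= (4, 8, 9, 4) -> finishes; pool += (1, 3, 0, 2) = (5, 11, 9, 6)


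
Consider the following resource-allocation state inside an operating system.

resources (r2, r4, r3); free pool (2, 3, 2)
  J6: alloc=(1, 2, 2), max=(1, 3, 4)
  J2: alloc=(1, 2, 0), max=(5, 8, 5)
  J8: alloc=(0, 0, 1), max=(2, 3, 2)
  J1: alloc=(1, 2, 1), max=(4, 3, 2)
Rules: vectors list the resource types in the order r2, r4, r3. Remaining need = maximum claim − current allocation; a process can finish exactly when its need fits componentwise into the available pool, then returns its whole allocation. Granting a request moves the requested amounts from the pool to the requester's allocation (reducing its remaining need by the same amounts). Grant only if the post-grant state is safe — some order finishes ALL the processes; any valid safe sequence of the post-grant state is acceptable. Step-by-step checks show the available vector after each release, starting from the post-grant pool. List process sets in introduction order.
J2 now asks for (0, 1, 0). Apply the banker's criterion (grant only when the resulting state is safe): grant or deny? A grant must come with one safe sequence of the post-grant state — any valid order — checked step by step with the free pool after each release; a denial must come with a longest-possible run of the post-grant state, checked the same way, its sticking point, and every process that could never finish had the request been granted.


GRANT: granting preserves safety; a valid post-grant sequence is J6, J1, J2, J8.
Key observation: the transfer keeps a workable pool ((2, 2, 2)); J6 starts the safe sequence.
Check on the post-grant state, step by step:
  pool = (2, 2, 2)
  J6: need (0, 1, 2) fits (2, 2, 2); releases (1, 2, 2), pool now (3, 4, 4)
  J1: need (3, 1, 1) fits (3, 4, 4); releases (1, 2, 1), pool now (4, 6, 5)
  J2: need (4, 5, 5) fits (4, 6, 5); releases (1, 3, 0), pool now (5, 9, 5)
  J8: need (2, 3, 1) fits (5, 9, 5); releases (0, 0, 1), pool now (5, 9, 6)


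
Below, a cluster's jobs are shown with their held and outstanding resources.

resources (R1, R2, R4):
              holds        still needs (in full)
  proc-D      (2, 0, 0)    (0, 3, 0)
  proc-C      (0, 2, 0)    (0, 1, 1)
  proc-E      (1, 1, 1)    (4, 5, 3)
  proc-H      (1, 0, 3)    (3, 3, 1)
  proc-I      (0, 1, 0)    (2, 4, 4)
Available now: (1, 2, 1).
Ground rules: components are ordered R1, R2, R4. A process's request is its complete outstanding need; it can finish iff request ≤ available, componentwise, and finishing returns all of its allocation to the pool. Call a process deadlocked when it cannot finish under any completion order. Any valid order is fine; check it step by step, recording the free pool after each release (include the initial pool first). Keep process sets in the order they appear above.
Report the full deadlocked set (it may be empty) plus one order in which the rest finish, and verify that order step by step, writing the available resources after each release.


The deadlocked set is empty.
Key observation: there is always a runnable process — proc-C first — so the state unwinds completely.
One completion order for the rest: proc-C, proc-D, proc-H, proc-I, proc-E. Check, step by step:
  pool = (1, 2, 1)
  run proc-C (needs (0, 1, 1), free (1, 2, 1)); after release of (0, 2, 0) the pool is (1, 4, 1)
  run proc-D (needs (0, 3, 0), free (1, 4, 1)); after release of (2, 0, 0) the pool is (3, 4, 1)
  run proc-H (needs (3, 3, 1), free (3, 4, 1)); after release of (1, 0, 3) the pool is (4, 4, 4)
  run proc-I (needs (2, 4, 4), free (4, 4, 4)); after release of (0, 1, 0) the pool is (4, 5, 4)
  run proc-E (needs (4, 5, 3), free (4, 5, 4)); after release of (1, 1, 1) the pool is (5, 6, 5)


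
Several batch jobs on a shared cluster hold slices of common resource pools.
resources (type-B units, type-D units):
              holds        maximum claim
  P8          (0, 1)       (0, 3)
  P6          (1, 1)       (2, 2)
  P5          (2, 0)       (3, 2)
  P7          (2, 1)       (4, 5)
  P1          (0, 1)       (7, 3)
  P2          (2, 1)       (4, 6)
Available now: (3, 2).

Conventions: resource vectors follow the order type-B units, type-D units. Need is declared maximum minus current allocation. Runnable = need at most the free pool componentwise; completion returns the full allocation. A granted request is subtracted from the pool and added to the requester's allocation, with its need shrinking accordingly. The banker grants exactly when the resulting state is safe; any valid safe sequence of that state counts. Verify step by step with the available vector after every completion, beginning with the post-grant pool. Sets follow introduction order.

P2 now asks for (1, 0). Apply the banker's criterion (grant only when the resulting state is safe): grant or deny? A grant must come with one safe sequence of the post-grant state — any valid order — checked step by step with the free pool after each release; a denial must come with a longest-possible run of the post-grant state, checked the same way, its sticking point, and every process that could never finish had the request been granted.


GRANT — the state after the grant stays safe, e.g. via P8, P6, P7, P2, P5, P1.
Key observation: post-grant, (2, 2) remains, and an order beginning with P8 completes everyone.
Check on the post-grant state, step by step:
  pool = (2, 2)
  P8: need (0, 2) fits (2, 2); releases (0, 1), pool now (2, 3)
  P6: need (1, 1) fits (2, 3); releases (1, 1), pool now (3, 4)
  P7: need (2, 4) fits (3, 4); releases (2, 1), pool now (5, 5)
  P2: need (1, 5) fits (5, 5); releases (3, 1), pool now (8, 6)
  P5: need (1, 2) fits (8, 6); releases (2, 0), pool now (10, 6)
  P1: need (7, 2) fits (10, 6); releases (0, 1), pool now (10, 7)


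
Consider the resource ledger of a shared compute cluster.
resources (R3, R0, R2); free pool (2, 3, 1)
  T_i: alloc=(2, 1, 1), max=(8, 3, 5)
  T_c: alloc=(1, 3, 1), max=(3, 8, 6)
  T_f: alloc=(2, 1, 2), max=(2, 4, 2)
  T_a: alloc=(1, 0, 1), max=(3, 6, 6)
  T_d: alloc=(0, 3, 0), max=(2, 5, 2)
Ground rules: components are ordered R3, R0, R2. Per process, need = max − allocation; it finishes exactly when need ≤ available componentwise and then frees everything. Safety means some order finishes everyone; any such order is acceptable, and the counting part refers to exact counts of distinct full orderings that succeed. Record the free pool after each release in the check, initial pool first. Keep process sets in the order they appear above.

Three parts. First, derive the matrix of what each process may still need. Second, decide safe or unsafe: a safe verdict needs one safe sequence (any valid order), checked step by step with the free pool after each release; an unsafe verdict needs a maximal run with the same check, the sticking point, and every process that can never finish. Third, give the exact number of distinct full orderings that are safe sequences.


(1) Outstanding need per process (order R3, R0, R2):
  T_i: (6, 2, 4)
  T_c: (2, 5, 5)
  T_f: (0, 3, 0)
  T_a: (2, 6, 5)
  T_d: (2, 2, 2)
(2) The state is UNSAFE.
Key observation: after T_f, T_d complete, (4, 7, 3) is the best the pool ever gets, yet each leftover process wants more R2.
Going as far as possible: T_f, T_d; after that, nothing fits. Verifying each step:
  pool = (2, 3, 1)
  T_f: need (0, 3, 0) fits (2, 3, 1); releases (2, 1, 2), pool now (4, 4, 3)
  T_d: need (2, 2, 2) fits (4, 4, 3); releases (0, 3, 0), pool now (4, 7, 3)
  blocked: T_i wants (6, 2, 4), pool (4, 7, 3) — not enough R3 and R2
  blocked: T_c wants (2, 5, 5), pool (4, 7, 3) — not enough R2
  blocked: T_a wants (2, 6, 5), pool (4, 7, 3) — not enough R2
Never able to finish: T_i, T_c and T_a.
(3) The exact count: 0 of the possible complete orderings are safe sequences.


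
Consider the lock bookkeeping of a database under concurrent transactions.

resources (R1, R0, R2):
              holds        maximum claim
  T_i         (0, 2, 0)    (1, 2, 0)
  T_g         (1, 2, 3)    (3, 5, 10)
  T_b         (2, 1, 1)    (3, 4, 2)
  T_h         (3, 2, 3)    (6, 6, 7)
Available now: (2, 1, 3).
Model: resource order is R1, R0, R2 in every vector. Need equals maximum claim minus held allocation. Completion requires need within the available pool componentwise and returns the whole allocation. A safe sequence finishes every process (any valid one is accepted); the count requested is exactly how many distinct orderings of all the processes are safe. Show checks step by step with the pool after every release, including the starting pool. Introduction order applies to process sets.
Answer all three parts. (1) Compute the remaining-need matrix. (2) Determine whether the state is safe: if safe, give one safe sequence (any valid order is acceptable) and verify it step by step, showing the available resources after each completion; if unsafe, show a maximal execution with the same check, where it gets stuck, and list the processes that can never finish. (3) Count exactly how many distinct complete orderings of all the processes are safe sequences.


(1) Remaining need (order R1, R0, R2):
  T_i: (1, 0, 0)
  T_g: (2, 3, 7)
  T_b: (1, 3, 1)
  T_h: (3, 4, 4)
(2) The state is SAFE; one workable sequence: T_i, T_b, T_h, T_g.
Key observation: T_b marks the first exact bind of the order: its need (1, 3, 1) fits the free (2, 3, 3) with zero slack on a requested resource.
Verifying each step:
  pool = (2, 1, 3)
  T_i needs (1, 0, 0) <= (2, 1, 3) -> finishes; pool += (0, 2, 0) = (2, 3, 3)
  T_b needs (1, 3, 1) <= (2, 3, 3) -> finishes; pool += (2, 1, 1) = (4, 4, 4)
  T_h needs (3, 4, 4) <= (4, 4, 4) -> finishes; pool += (3, 2, 3) = (7, 6, 7)
  T_g needs (2, 3, 7) <= (7, 6, 7) -> finishes; pool += (1, 2, 3) = (8, 8, 10)
(3) Exactly 1 of the possible complete orderings is a safe sequence.


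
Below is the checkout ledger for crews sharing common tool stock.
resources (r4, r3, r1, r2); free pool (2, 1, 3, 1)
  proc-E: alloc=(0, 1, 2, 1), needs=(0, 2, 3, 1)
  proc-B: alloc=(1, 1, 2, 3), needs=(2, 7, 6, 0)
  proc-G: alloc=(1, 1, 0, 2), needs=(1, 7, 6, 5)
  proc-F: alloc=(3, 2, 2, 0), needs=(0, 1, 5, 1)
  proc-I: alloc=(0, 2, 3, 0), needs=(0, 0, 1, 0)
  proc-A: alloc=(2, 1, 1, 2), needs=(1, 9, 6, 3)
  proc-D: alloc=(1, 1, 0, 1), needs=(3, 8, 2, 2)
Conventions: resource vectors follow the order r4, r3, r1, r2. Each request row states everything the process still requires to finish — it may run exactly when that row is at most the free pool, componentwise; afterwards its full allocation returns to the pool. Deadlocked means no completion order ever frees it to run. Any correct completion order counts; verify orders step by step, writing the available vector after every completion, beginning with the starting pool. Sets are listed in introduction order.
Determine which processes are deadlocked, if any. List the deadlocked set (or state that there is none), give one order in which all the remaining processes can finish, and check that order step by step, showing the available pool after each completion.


Deadlocked: proc-B, proc-G, proc-A and proc-D.
Key observation: after proc-I, proc-E, proc-F complete, (5, 6, 10, 2) is the best the pool ever gets, yet each leftover process wants more r3.
The rest can finish in the order proc-I, proc-E, proc-F. Step-by-step check:
  pool = (2, 1, 3, 1)
  proc-I needs (0, 0, 1, 0) <= (2, 1, 3, 1) -> finishes; pool += (0, 2, 3, 0) = (2, 3, 6, 1)
  proc-E needs (0, 2, 3, 1) <= (2, 3, 6, 1) -> finishes; pool += (0, 1, 2, 1) = (2, 4, 8, 2)
  proc-F needs (0, 1, 5, 1) <= (2, 4, 8, 2) -> finishes; pool += (3, 2, 2, 0) = (5, 6, 10, 2)
The blocked processes can never fit:
  blocked: proc-B wants (2, 7, 6, 0), pool (5, 6, 10, 2) — not enough r3
  blocked: proc-G wants (1, 7, 6, 5), pool (5, 6, 10, 2) — not enough r3 and r2
  blocked: proc-A wants (1, 9, 6, 3), pool (5, 6, 10, 2) — not enough r3 and r2
  blocked: proc-D wants (3, 8, 2, 2), pool (5, 6, 10, 2) — not enough r3


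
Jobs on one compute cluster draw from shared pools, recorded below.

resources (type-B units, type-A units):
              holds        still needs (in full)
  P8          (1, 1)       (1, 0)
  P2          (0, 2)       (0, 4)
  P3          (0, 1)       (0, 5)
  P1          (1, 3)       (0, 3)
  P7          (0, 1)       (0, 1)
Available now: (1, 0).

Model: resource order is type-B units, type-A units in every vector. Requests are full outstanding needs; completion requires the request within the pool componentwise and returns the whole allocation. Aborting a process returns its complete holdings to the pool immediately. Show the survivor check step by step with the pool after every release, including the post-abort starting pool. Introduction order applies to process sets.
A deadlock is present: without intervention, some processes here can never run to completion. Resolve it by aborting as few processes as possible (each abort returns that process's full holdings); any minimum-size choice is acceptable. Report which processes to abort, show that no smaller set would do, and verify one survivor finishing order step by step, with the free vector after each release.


Minimum abort set: P3.
Key observation: P1 had no path to completion before; after the abort of P3 ((0, 1) returned), step 3 is where it fits.
No smaller set exists: with zero aborts the deadlock remains.
The survivors complete as P7, P8, P1, P2. Walking it through (starting from the post-abort pool):
  pool = (1, 1)
  P7: need (0, 1) fits (1, 1); releases (0, 1), pool now (1, 2)
  P8: need (1, 0) fits (1, 2); releases (1, 1), pool now (2, 3)
  P1: need (0, 3) fits (2, 3); releases (1, 3), pool now (3, 6)
  P2: need (0, 4) fits (3, 6); releases (0, 2), pool now (3, 8)


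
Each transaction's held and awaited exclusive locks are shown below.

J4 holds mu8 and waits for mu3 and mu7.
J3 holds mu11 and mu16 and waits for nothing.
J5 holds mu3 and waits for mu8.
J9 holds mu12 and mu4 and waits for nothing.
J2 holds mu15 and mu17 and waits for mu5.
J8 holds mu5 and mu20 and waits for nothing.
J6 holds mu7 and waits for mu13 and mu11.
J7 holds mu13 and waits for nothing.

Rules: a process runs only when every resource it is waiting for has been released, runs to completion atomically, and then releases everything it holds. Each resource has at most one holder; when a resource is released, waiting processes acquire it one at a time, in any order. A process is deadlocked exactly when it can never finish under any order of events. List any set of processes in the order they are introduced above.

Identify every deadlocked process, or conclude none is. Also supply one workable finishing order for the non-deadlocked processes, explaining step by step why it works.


The deadlocked set is J4 and J5.
Key observation: along J4 -> J5 -> J4, each member waits on what the next one holds — a deadlock; no other process is dragged down with it.
The rest can finish in the order J7, J8, J9, J2, J3, J6.
Verifying each step:
  run J7 (it waits on nothing); releases mu13
  run J8 (it waits on nothing); releases mu5 and mu20
  run J9 (it waits on nothing); releases mu12 and mu4
  J2 waits on mu5 — all released -> runs and releases mu15 and mu17
  run J3 (it waits on nothing); releases mu11 and mu16
  J6 waits on mu13 and mu11 — all released -> runs and releases mu7


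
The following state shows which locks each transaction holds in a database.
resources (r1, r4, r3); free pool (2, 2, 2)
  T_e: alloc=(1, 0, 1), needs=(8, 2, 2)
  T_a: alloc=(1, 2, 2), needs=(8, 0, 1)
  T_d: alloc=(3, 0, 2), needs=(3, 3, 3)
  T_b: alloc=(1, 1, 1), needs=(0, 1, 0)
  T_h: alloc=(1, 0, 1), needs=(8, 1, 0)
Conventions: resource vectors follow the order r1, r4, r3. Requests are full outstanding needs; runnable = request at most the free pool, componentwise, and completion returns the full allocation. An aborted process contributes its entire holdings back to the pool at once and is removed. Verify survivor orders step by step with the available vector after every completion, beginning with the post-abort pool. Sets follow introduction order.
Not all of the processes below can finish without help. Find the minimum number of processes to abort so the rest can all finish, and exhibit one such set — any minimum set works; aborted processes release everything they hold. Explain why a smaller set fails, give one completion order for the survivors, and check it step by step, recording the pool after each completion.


Abort T_a and T_h.
Key observation: aborting T_a and T_h returns (2, 2, 3), and T_e — hopeless before — runs at step 3 with the returned capacity in the pool.
Why nothing smaller works — every single abort fails: T_e alone leaves T_a blocked (short on r1); T_a alone leaves T_e blocked (short on r1); T_d alone leaves T_e blocked (short on r1); T_b alone leaves T_e blocked (short on r1); T_h alone leaves T_e blocked (short on r1).
One survivor order: T_d, T_b, T_e. Verifying each step (post-abort pool first):
  pool = (4, 4, 5)
  run T_d (needs (3, 3, 3), free (4, 4, 5)); after release of (3, 0, 2) the pool is (7, 4, 7)
  run T_b (needs (0, 1, 0), free (7, 4, 7)); after release of (1, 1, 1) the pool is (8, 5, 8)
  run T_e (needs (8, 2, 2), free (8, 5, 8)); after release of (1, 0, 1) the pool is (9, 5, 9)


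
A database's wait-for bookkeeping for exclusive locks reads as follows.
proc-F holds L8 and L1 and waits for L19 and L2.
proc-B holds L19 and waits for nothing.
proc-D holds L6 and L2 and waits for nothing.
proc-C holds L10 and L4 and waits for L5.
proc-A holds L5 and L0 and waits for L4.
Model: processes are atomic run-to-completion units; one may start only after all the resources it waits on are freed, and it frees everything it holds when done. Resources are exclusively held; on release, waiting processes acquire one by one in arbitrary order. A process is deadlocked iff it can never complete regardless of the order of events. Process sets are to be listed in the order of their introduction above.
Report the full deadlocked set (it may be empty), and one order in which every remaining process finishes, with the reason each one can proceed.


Deadlocked: proc-C and proc-A.
Key observation: the loop proc-C -> proc-A -> proc-C blocks itself forever; no other process is dragged down with it.
A valid finishing order for the others: proc-D, proc-B, proc-F.
Step-by-step check:
  run proc-D (it waits on nothing); releases L6 and L2
  run proc-B (it waits on nothing); releases L19
  proc-F waits on L19 and L2 — all released -> runs and releases L8 and L1


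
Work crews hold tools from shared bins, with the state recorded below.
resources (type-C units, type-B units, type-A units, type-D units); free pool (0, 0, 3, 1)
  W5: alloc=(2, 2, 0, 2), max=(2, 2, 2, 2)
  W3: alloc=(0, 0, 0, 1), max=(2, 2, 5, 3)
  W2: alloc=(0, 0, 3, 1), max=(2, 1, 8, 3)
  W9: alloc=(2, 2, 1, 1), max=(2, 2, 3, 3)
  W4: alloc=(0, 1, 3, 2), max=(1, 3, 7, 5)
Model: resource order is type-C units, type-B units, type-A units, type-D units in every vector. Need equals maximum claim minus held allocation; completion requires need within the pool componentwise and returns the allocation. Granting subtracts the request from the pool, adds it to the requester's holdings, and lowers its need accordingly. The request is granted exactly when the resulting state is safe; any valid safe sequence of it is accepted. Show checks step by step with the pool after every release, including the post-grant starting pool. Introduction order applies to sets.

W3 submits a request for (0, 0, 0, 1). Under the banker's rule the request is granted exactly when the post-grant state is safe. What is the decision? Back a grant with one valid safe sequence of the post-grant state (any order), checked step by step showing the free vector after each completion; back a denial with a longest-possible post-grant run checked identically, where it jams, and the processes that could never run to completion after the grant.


GRANT: granting preserves safety; a valid post-grant sequence is W5, W9, W4, W3, W2.
Key observation: even at the reduced pool (0, 0, 3, 0), W5 fits immediately, so safety survives the grant.
Verifying the post-grant state step by step:
  pool = (0, 0, 3, 0)
  W5 needs (0, 0, 2, 0) <= (0, 0, 3, 0) -> finishes; pool += (2, 2, 0, 2) = (2, 2, 3, 2)
  W9 needs (0, 0, 2, 2) <= (2, 2, 3, 2) -> finishes; pool += (2, 2, 1, 1) = (4, 4, 4, 3)
  W4 needs (1, 2, 4, 3) <= (4, 4, 4, 3) -> finishes; pool += (0, 1, 3, 2) = (4, 5, 7, 5)
  W3 needs (2, 2, 5, 1) <= (4, 5, 7, 5) -> finishes; pool += (0, 0, 0, 2) = (4, 5, 7, 7)
  W2 needs (2, 1, 5, 2) <= (4, 5, 7, 7) -> finishes; pool += (0, 0, 3, 1) = (4, 5, 10, 8)


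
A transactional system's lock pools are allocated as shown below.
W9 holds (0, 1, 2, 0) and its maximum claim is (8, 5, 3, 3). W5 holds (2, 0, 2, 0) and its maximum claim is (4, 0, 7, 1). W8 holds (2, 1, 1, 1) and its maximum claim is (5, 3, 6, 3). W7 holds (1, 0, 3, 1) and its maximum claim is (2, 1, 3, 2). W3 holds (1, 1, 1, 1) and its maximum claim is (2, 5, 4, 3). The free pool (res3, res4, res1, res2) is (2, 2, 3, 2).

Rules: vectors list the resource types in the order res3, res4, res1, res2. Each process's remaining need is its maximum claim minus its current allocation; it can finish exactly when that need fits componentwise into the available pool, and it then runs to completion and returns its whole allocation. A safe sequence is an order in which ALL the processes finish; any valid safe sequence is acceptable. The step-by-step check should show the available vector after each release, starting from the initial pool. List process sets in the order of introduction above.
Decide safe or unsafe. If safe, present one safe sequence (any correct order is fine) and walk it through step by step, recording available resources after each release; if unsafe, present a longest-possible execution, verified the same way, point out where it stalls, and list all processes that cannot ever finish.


UNSAFE.
Key observation: even finishing W7, W8, W5 leaves just (7, 3, 9, 4) free — too little res4 for any of the remaining processes.
A maximal execution: W7, W8, W5 — then nothing else fits. Step-by-step check:
  pool = (2, 2, 3, 2)
  W7 needs (1, 1, 0, 1) <= (2, 2, 3, 2) -> finishes; pool += (1, 0, 3, 1) = (3, 2, 6, 3)
  W8 needs (3, 2, 5, 2) <= (3, 2, 6, 3) -> finishes; pool += (2, 1, 1, 1) = (5, 3, 7, 4)
  W5 needs (2, 0, 5, 1) <= (5, 3, 7, 4) -> finishes; pool += (2, 0, 2, 0) = (7, 3, 9, 4)
  W9 cannot run: need (8, 4, 1, 3) vs free (7, 3, 9, 4) (insufficient res3 and res4)
  W3 cannot run: need (1, 4, 3, 2) vs free (7, 3, 9, 4) (insufficient res4)
Permanently blocked: W9 and W3.


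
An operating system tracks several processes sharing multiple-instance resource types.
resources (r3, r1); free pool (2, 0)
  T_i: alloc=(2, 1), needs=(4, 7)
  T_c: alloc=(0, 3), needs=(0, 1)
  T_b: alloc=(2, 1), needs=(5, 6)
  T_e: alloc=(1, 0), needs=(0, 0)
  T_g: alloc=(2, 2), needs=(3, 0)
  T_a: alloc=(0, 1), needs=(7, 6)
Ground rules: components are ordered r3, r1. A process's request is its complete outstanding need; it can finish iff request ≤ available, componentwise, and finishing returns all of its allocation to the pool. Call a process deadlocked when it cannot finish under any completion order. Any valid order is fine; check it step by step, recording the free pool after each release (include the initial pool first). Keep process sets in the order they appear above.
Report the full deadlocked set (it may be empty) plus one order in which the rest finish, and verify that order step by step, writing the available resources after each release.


Deadlocked: T_i, T_b and T_a.
Key observation: T_e, T_g, T_c can finish, but then (5, 5) is all there is, and the blocked group's r1 demands exceed it.
The rest can finish in the order T_e, T_g, T_c. Check, step by step:
  pool = (2, 0)
  run T_e (needs (0, 0), free (2, 0)); after release of (1, 0) the pool is (3, 0)
  run T_g (needs (3, 0), free (3, 0)); after release of (2, 2) the pool is (5, 2)
  run T_c (needs (0, 1), free (5, 2)); after release of (0, 3) the pool is (5, 5)
The blocked processes can never fit:
  T_i still needs (4, 7) but only (5, 5) is free — short on r1
  T_b still needs (5, 6) but only (5, 5) is free — short on r1
  T_a still needs (7, 6) but only (5, 5) is free — short on r3 and r1


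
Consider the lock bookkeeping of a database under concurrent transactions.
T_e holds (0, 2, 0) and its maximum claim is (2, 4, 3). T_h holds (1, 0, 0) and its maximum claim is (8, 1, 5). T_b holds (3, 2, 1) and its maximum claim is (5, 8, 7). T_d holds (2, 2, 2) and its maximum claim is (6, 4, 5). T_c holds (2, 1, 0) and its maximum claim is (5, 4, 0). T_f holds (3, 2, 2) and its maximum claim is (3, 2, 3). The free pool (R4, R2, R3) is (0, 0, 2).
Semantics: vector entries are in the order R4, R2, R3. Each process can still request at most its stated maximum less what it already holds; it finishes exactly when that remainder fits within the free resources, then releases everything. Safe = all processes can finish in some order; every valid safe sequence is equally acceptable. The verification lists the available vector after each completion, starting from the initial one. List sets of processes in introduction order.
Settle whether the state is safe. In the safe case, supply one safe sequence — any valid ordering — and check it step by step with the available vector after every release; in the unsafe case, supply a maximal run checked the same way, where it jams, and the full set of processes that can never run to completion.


The state is SAFE; one workable sequence: T_f, T_e, T_c, T_d, T_h, T_b.
Key observation: reading the order forward, T_e is the first process whose need (2, 2, 3) meets the free pool (3, 2, 4) exactly on a resource it requests.
Verifying each step:
  pool = (0, 0, 2)
  run T_f (needs (0, 0, 1), free (0, 0, 2)); after release of (3, 2, 2) the pool is (3, 2, 4)
  run T_e (needs (2, 2, 3), free (3, 2, 4)); after release of (0, 2, 0) the pool is (3, 4, 4)
  run T_c (needs (3, 3, 0), free (3, 4, 4)); after release of (2, 1, 0) the pool is (5, 5, 4)
  run T_d (needs (4, 2, 3), free (5, 5, 4)); after release of (2, 2, 2) the pool is (7, 7, 6)
  run T_h (needs (7, 1, 5), free (7, 7, 6)); after release of (1, 0, 0) the pool is (8, 7, 6)
  run T_b (needs (2, 6, 6), free (8, 7, 6)); after release of (3, 2, 1) the pool is (11, 9, 7)


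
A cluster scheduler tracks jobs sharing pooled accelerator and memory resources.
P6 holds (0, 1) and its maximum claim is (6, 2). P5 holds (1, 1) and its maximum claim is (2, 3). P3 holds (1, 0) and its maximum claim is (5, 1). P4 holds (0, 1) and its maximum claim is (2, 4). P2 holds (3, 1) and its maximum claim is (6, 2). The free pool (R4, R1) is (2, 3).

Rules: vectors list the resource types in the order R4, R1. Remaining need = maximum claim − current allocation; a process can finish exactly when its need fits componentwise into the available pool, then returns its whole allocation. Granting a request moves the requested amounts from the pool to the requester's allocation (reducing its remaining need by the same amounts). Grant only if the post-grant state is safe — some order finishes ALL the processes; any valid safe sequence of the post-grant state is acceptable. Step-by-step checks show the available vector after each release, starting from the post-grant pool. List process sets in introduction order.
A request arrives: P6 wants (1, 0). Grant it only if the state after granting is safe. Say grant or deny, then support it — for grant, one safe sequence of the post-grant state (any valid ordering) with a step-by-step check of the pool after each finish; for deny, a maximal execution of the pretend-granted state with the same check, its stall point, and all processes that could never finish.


DENY. Granting would leave the state unsafe.
Key observation: even finishing P5, P4 leaves just (2, 5) free — too little R4 for any of the remaining processes.
After a pretend grant, a maximal execution: P5, P4 — then nothing else fits. Verifying each step:
  pool = (1, 3)
  P5 needs (1, 2) <= (1, 3) -> finishes; pool += (1, 1) = (2, 4)
  P4 needs (2, 3) <= (2, 4) -> finishes; pool += (0, 1) = (2, 5)
  P6 cannot run: need (5, 1) vs free (2, 5) (insufficient R4)
  P3 cannot run: need (4, 1) vs free (2, 5) (insufficient R4)
  P2 cannot run: need (3, 1) vs free (2, 5) (insufficient R4)
Had the request been granted, P6, P3 and P2 could never finish.


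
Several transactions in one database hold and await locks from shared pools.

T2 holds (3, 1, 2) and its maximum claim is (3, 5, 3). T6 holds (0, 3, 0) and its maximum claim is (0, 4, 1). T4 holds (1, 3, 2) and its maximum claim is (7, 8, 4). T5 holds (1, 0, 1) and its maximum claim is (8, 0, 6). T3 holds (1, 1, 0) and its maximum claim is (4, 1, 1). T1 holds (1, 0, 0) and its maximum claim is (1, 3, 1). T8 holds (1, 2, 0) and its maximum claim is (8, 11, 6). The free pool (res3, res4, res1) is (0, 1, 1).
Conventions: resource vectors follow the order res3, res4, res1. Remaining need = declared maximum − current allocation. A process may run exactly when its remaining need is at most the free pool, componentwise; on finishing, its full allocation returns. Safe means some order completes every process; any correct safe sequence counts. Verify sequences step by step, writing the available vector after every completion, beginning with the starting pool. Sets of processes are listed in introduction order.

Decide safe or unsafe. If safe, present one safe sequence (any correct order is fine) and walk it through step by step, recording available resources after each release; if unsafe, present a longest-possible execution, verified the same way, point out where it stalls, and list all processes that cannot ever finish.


UNSAFE.
Key observation: once T6, T2, T1, T3 finish, the pool peaks at (5, 6, 3) — and every remaining process still needs more res3 than that.
The run T6, T2, T1, T3 cannot be extended any further. Verifying each step:
  pool = (0, 1, 1)
  run T6 (needs (0, 1, 1), free (0, 1, 1)); after release of (0, 3, 0) the pool is (0, 4, 1)
  run T2 (needs (0, 4, 1), free (0, 4, 1)); after release of (3, 1, 2) the pool is (3, 5, 3)
  run T1 (needs (0, 3, 1), free (3, 5, 3)); after release of (1, 0, 0) the pool is (4, 5, 3)
  run T3 (needs (3, 0, 1), free (4, 5, 3)); after release of (1, 1, 0) the pool is (5, 6, 3)
  T4 still needs (6, 5, 2) but only (5, 6, 3) is free — short on res3
  T5 still needs (7, 0, 5) but only (5, 6, 3) is free — short on res3 and res1
  T8 still needs (7, 9, 6) but only (5, 6, 3) is free — short on res3, res4 and res1
Never able to finish: T4, T5 and T8.
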